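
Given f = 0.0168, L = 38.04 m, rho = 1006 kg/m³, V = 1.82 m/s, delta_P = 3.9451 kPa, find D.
Formula: \Delta P = f \frac{L}{D} \frac{\rho V^2}{2}
Substituting knowns: 3.9451 = 0.0168·(38.04/D)·0.5·1006·1.82²/1000
Solving for D: D = 0.0168·38.04·0.5·1006·1.82²/(3.9451·1000) = 0.2699 m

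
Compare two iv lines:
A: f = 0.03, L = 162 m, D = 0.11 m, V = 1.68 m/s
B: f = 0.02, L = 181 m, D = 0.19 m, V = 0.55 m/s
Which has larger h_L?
h_L(A) = 6.356 m, h_L(B) = 0.2938 m. Answer: A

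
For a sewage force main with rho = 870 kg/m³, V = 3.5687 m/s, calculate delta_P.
Formula: V = \sqrt{\frac{2 \Delta P}{\rho}}
Substituting knowns: 3.5687 = √(2·(delta_P·1000)/870)
Solving for delta_P: delta_P = 3.5687²·870/2/1000 = 5.54 kPa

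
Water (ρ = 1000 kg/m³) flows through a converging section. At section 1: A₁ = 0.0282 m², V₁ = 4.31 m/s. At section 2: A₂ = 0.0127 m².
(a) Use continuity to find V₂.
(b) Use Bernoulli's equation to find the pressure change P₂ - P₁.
(a) Continuity: A₁V₁=A₂V₂ -> V₂=A₁V₁/A₂=0.0282*4.31/0.0127=9.57 m/s
(b) Bernoulli: P₂-P₁=0.5*rho*(V₁^2-V₂^2)/1000=0.5*1000*(4.31^2-9.57^2)/1000=-36.5 kPa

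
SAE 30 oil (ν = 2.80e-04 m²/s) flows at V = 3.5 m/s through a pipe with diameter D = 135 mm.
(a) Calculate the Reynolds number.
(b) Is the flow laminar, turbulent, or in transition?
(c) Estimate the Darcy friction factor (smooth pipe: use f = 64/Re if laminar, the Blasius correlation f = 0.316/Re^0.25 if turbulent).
(a) Re = V·D/ν = 3.5·0.135/2.80e-04 = 1687.5
(b) Flow regime: laminar (Re < 2300)
(c) Friction factor: f = 64/Re = 64/1687.5 = 0.03793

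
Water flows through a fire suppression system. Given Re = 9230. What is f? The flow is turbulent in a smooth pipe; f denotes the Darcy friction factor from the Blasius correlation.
Formula: f = \frac{0.316}{Re^{0.25}}
f = 0.316/9230^0.25 = 0.03224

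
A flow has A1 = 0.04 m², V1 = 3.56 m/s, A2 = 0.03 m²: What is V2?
Formula: V_2 = \frac{A_1 V_1}{A_2}
V2 = 0.04·3.56/0.03 = 4.747 m/s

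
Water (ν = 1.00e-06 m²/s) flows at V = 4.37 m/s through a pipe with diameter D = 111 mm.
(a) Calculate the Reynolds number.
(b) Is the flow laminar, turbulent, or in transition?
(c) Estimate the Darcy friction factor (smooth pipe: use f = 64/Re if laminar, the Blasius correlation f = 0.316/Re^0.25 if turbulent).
(a) Re = V·D/ν = 4.37·0.111/1.00e-06 = 485070
(b) Flow regime: turbulent (Re > 4000)
(c) Friction factor: f = 0.316/Re^0.25 = 0.316/485070^0.25 = 0.01197 (Blasius is strictly valid for Re ≲ 1e5; used here as the smooth-pipe estimate the problem specifies)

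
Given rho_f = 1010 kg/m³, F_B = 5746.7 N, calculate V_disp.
Formula: F_B = \rho_f g V_{disp}
Substituting knowns: 5746.7 = 1010·9.81·V_disp
Solving for V_disp: V_disp = 5746.7/(1010·9.81) = 0.58 m³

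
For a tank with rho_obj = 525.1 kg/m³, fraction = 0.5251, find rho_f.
Formula: f_{sub} = \frac{\rho_{obj}}{\rho_f}
Substituting knowns: 0.5251 = 525.1/rho_f
Solving for rho_f: rho_f = 525.1/0.5251 = 1000 kg/m³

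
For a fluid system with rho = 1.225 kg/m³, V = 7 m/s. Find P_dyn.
Formula: P_{dyn} = \frac{1}{2} \rho V^2
P_dyn = 0.5·1.225·7²/1000 = 0.03001 kPa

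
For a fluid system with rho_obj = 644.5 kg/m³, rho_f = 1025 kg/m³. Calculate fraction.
Formula: f_{sub} = \frac{\rho_{obj}}{\rho_f}
fraction = 644.5/1025 = 0.6288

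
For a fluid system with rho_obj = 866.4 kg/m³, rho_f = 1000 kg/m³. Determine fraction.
Formula: f_{sub} = \frac{\rho_{obj}}{\rho_f}
fraction = 866.4/1000 = 0.8664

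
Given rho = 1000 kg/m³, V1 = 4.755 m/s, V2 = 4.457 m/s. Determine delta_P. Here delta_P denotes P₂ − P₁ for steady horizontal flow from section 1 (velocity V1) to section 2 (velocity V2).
Formula: \Delta P = \frac{1}{2} \rho (V_1^2 - V_2^2)
delta_P = 0.5·1000·(4.755² − 4.457²)/1000 = 1.373 kPa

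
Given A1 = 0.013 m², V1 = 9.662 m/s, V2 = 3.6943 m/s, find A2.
Formula: V_2 = \frac{A_1 V_1}{A_2}
Substituting knowns: 3.6943 = 0.013·9.662/A2
Solving for A2: A2 = 0.013·9.662/3.6943 = 0.034 m²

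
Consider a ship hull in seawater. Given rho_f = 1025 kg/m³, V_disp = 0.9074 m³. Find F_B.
Formula: F_B = \rho_f g V_{disp}
F_B = 1025·9.81·0.9074 = 9124 N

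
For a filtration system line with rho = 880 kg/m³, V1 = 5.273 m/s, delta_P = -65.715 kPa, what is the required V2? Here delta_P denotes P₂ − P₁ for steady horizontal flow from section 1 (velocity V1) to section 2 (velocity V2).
Formula: \Delta P = \frac{1}{2} \rho (V_1^2 - V_2^2)
Substituting knowns: -65.715 = 0.5·880·(5.273² − V2²)/1000
Solving for V2: V2 = √(5.273² − 2·(-65.715·1000)/880) = 13.31 m/s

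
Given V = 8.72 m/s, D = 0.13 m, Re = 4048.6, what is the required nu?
Formula: Re = \frac{V D}{\nu}
Substituting knowns: 4048.6 = 8.72·0.13/nu
Solving for nu: nu = 8.72·0.13/4048.6 = 0.00028 m²/s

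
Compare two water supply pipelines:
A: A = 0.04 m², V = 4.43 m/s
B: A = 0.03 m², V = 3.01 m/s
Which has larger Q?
Q(A) = 177.2 L/s, Q(B) = 90.3 L/s. Answer: A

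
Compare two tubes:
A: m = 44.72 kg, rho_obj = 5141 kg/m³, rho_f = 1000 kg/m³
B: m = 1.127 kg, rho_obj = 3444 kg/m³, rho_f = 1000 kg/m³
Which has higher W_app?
W_app(A) = 353.4 N, W_app(B) = 7.846 N. Answer: A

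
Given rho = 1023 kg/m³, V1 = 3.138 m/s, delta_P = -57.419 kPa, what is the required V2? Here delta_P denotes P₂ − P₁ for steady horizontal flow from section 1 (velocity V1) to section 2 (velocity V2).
Formula: \Delta P = \frac{1}{2} \rho (V_1^2 - V_2^2)
Substituting knowns: -57.419 = 0.5·1023·(3.138² − V2²)/1000
Solving for V2: V2 = √(3.138² − 2·(-57.419·1000)/1023) = 11.05 m/s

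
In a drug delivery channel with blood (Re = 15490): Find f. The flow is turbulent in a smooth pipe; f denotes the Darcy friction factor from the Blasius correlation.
Formula: f = \frac{0.316}{Re^{0.25}}
f = 0.316/15490^0.25 = 0.02833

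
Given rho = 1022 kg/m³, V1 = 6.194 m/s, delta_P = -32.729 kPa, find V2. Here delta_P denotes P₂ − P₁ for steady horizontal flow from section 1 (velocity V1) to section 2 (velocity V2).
Formula: \Delta P = \frac{1}{2} \rho (V_1^2 - V_2^2)
Substituting knowns: -32.729 = 0.5·1022·(6.194² − V2²)/1000
Solving for V2: V2 = √(6.194² − 2·(-32.729·1000)/1022) = 10.12 m/s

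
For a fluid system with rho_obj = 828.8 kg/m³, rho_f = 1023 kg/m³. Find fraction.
Formula: f_{sub} = \frac{\rho_{obj}}{\rho_f}
fraction = 828.8/1023 = 0.8102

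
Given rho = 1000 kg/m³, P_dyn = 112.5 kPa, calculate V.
Formula: P_{dyn} = \frac{1}{2} \rho V^2
Substituting knowns: 112.5 = 0.5·1000·V²/1000
Solving for V: V = √(2·(112.5·1000)/1000) = 15 m/s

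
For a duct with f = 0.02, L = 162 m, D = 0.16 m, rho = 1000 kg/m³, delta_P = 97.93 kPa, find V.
Formula: \Delta P = f \frac{L}{D} \frac{\rho V^2}{2}
Substituting knowns: 97.93 = 0.02·(162/0.16)·0.5·1000·V²/1000
Solving for V: V = √((97.93·1000)/(0.02·(162/0.16)·0.5·1000)) = 3.11 m/s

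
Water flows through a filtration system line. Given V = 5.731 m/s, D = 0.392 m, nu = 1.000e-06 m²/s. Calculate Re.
Formula: Re = \frac{V D}{\nu}
Re = 5.731·0.392/1.000e-06 = 2.247e+06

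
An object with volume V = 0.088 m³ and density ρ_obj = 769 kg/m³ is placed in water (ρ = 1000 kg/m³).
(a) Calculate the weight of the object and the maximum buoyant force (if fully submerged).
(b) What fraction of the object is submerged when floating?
(a) W=rho_obj*g*V=769*9.81*0.088=663.9 N; F_B(max)=rho*g*V=1000*9.81*0.088=863.3 N
(b) Floating fraction=rho_obj/rho=769/1000=0.769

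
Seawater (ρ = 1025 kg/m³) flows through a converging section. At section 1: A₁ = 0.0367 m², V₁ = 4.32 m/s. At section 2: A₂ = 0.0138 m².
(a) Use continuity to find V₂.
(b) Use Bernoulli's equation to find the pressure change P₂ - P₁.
(a) Continuity: A₁V₁=A₂V₂ -> V₂=A₁V₁/A₂=0.0367*4.32/0.0138=11.49 m/s
(b) Bernoulli: P₂-P₁=0.5*rho*(V₁^2-V₂^2)/1000=0.5*1025*(4.32^2-11.49^2)/1000=-58.1 kPa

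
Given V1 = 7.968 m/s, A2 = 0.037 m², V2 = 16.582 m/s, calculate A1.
Formula: V_2 = \frac{A_1 V_1}{A_2}
Substituting knowns: 16.582 = A1·7.968/0.037
Solving for A1: A1 = 16.582·0.037/7.968 = 0.077 m²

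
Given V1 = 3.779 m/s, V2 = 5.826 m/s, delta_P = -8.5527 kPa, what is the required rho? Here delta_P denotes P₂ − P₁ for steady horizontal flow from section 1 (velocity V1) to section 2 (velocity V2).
Formula: \Delta P = \frac{1}{2} \rho (V_1^2 - V_2^2)
Substituting knowns: -8.5527 = 0.5·rho·(3.779² − 5.826²)/1000
Solving for rho: rho = 2·(-8.5527·1000)/(3.779² − 5.826²) = 870 kg/m³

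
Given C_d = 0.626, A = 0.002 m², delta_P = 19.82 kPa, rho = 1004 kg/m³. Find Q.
Formula: Q = C_d A \sqrt{\frac{2 \Delta P}{\rho}}
Q = 0.626·0.002·√(2·(19.82·1000)/1004)·1000 = 7.867 L/s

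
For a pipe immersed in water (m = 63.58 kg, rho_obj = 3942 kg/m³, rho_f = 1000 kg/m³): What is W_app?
Formula: W_{app} = mg\left(1 - \frac{\rho_f}{\rho_{obj}}\right)
W_app = 63.58·9.81·(1 − 1000/3942) = 465.5 N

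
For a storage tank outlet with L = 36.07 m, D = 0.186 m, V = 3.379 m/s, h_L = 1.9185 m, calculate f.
Formula: h_L = f \frac{L}{D} \frac{V^2}{2g}
Substituting knowns: 1.9185 = f·(36.07/0.186)·3.379²/(2·9.81)
Solving for f: f = 1.9185·2·9.81/((36.07/0.186)·3.379²) = 0.017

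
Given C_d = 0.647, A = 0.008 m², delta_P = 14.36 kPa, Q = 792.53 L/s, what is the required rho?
Formula: Q = C_d A \sqrt{\frac{2 \Delta P}{\rho}}
Substituting knowns: 792.53 = 0.647·0.008·√(2·(14.36·1000)/rho)·1000
Solving for rho: rho = 2·(14.36·1000)/((792.53/1000)/(0.647·0.008))² = 1.225 kg/m³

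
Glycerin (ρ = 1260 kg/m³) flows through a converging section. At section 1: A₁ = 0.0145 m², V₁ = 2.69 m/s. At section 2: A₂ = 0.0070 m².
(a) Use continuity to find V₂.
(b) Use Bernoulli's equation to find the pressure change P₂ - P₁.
(a) Continuity: A₁V₁=A₂V₂ -> V₂=A₁V₁/A₂=0.0145*2.69/0.0070=5.57 m/s
(b) Bernoulli: P₂-P₁=0.5*rho*(V₁^2-V₂^2)/1000=0.5*1260*(2.69^2-5.57^2)/1000=-14.99 kPa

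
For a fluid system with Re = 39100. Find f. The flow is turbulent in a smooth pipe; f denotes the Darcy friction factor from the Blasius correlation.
Formula: f = \frac{0.316}{Re^{0.25}}
f = 0.316/39100^0.25 = 0.02247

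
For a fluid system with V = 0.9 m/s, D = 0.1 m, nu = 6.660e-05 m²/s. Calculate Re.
Formula: Re = \frac{V D}{\nu}
Re = 0.9·0.1/6.660e-05 = 1351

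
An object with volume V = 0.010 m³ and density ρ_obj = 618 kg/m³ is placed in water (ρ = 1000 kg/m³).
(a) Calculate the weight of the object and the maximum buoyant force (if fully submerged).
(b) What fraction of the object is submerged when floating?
(a) W=rho_obj*g*V=618*9.81*0.010=60.6 N; F_B(max)=rho*g*V=1000*9.81*0.010=98.1 N
(b) Floating fraction=rho_obj/rho=618/1000=0.618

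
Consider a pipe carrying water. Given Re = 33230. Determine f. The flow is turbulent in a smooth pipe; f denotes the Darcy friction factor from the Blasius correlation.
Formula: f = \frac{0.316}{Re^{0.25}}
f = 0.316/33230^0.25 = 0.0234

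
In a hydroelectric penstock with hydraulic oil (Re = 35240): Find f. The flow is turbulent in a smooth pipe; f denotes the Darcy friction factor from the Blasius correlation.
Formula: f = \frac{0.316}{Re^{0.25}}
f = 0.316/35240^0.25 = 0.02306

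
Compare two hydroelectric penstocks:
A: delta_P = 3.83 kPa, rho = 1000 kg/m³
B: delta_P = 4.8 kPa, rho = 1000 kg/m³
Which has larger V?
V(A) = 2.768 m/s, V(B) = 3.098 m/s. Answer: B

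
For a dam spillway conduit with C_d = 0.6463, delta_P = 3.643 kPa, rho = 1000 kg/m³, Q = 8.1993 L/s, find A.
Formula: Q = C_d A \sqrt{\frac{2 \Delta P}{\rho}}
Substituting knowns: 8.1993 = 0.6463·A·√(2·(3.643·1000)/1000)·1000
Solving for A: A = (8.1993/1000)/(0.6463·√(2·(3.643·1000)/1000)) = 0.0047 m²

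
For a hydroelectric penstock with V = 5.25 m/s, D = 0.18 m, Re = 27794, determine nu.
Formula: Re = \frac{V D}{\nu}
Substituting knowns: 27794 = 5.25·0.18/nu
Solving for nu: nu = 5.25·0.18/27794 = 3.400e-05 m²/s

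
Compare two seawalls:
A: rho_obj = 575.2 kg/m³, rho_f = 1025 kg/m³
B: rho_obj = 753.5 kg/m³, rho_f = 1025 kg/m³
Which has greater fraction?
fraction(A) = 0.5612, fraction(B) = 0.7351. Answer: B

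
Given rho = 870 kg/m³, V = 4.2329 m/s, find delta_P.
Formula: V = \sqrt{\frac{2 \Delta P}{\rho}}
Substituting knowns: 4.2329 = √(2·(delta_P·1000)/870)
Solving for delta_P: delta_P = 4.2329²·870/2/1000 = 7.794 kPa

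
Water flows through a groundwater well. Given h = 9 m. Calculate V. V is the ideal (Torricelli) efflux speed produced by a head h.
Formula: V = \sqrt{2 g h}
V = √(2·9.81·9) = 13.29 m/s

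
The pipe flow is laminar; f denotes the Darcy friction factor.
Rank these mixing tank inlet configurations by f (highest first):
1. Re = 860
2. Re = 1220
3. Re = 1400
Case 1: f = 0.07442
Case 2: f = 0.05246
Case 3: f = 0.04571
Ranking (highest first): 1, 2, 3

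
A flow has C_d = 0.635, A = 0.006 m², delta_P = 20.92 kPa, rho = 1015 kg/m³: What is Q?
Formula: Q = C_d A \sqrt{\frac{2 \Delta P}{\rho}}
Q = 0.635·0.006·√(2·(20.92·1000)/1015)·1000 = 24.46 L/s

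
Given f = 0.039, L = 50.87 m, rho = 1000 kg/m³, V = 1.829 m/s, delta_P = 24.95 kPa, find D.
Formula: \Delta P = f \frac{L}{D} \frac{\rho V^2}{2}
Substituting knowns: 24.95 = 0.039·(50.87/D)·0.5·1000·1.829²/1000
Solving for D: D = 0.039·50.87·0.5·1000·1.829²/(24.95·1000) = 0.133 m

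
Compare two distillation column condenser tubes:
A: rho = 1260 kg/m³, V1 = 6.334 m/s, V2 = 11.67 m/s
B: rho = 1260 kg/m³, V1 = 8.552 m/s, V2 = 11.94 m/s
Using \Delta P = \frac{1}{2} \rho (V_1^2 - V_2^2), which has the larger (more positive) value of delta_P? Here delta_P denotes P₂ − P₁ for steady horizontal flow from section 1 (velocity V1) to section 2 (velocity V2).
delta_P(A) = -60.52 kPa, delta_P(B) = -43.74 kPa. Answer: B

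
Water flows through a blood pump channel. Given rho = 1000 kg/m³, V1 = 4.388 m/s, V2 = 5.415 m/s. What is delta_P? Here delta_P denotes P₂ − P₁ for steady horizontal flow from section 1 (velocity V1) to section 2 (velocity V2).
Formula: \Delta P = \frac{1}{2} \rho (V_1^2 - V_2^2)
delta_P = 0.5·1000·(4.388² − 5.415²)/1000 = -5.034 kPa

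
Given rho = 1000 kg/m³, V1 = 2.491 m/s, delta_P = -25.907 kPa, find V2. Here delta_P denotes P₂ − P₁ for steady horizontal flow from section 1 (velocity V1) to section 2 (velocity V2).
Formula: \Delta P = \frac{1}{2} \rho (V_1^2 - V_2^2)
Substituting knowns: -25.907 = 0.5·1000·(2.491² − V2²)/1000
Solving for V2: V2 = √(2.491² − 2·(-25.907·1000)/1000) = 7.617 m/s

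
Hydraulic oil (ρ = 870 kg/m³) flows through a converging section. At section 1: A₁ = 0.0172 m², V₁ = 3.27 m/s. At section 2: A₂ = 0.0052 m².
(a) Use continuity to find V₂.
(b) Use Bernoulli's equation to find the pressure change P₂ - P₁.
(a) Continuity: A₁V₁=A₂V₂ -> V₂=A₁V₁/A₂=0.0172*3.27/0.0052=10.82 m/s
(b) Bernoulli: P₂-P₁=0.5*rho*(V₁^2-V₂^2)/1000=0.5*870*(3.27^2-10.82^2)/1000=-46.28 kPa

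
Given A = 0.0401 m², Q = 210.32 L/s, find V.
Formula: Q = A V
Substituting knowns: 210.32 = 0.0401·V·1000
Solving for V: V = (210.32/1000)/0.0401 = 5.245 m/s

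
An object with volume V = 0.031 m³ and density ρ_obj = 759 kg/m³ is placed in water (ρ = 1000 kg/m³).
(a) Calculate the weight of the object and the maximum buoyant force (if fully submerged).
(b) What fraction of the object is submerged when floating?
(a) W=rho_obj*g*V=759*9.81*0.031=230.8 N; F_B(max)=rho*g*V=1000*9.81*0.031=304.1 N
(b) Floating fraction=rho_obj/rho=759/1000=0.759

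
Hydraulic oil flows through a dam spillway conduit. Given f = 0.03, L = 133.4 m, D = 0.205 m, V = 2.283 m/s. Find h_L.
Formula: h_L = f \frac{L}{D} \frac{V^2}{2g}
h_L = 0.03·(133.4/0.205)·2.283²/(2·9.81) = 5.186 m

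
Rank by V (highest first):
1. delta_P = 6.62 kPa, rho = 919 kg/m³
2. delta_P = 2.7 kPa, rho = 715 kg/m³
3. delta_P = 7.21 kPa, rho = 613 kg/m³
Case 1: V = 3.796 m/s
Case 2: V = 2.748 m/s
Case 3: V = 4.85 m/s
Ranking (highest first): 3, 1, 2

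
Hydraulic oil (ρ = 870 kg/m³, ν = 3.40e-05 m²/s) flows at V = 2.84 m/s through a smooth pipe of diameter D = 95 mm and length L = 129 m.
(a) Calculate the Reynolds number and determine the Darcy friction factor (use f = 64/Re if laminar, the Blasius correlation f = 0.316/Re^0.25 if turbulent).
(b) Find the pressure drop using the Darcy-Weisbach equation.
(a) Re = V·D/ν = 2.84·0.095/3.40e-05 = 7935.3 → turbulent (Re > 4000); f = 0.316/Re^0.25 = 0.316/7935.3^0.25 = 0.033481
(b) Darcy-Weisbach: ΔP = f·(L/D)·½ρV²/1000 = 0.033481·(129/0.095)·½·870·2.84²/1000 = 159.5 kPa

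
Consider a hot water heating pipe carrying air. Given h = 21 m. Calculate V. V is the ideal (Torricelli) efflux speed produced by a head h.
Formula: V = \sqrt{2 g h}
V = √(2·9.81·21) = 20.3 m/s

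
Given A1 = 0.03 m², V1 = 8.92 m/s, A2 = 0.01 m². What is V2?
Formula: V_2 = \frac{A_1 V_1}{A_2}
V2 = 0.03·8.92/0.01 = 26.76 m/s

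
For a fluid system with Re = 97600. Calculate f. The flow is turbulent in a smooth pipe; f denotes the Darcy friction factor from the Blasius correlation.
Formula: f = \frac{0.316}{Re^{0.25}}
f = 0.316/97600^0.25 = 0.01788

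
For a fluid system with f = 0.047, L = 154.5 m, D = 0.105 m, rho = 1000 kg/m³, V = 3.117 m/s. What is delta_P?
Formula: \Delta P = f \frac{L}{D} \frac{\rho V^2}{2}
delta_P = 0.047·(154.5/0.105)·0.5·1000·3.117²/1000 = 336 kPa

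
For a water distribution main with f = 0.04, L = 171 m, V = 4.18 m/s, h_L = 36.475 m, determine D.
Formula: h_L = f \frac{L}{D} \frac{V^2}{2g}
Substituting knowns: 36.475 = 0.04·(171/D)·4.18²/(2·9.81)
Solving for D: D = 0.04·171·4.18²/(2·9.81·36.475) = 0.167 m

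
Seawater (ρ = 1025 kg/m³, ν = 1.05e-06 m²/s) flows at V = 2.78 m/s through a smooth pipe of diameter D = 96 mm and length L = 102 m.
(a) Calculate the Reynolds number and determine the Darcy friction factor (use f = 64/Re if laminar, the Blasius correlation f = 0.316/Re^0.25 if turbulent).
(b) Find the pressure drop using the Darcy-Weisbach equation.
(a) Re = V·D/ν = 2.78·0.096/1.05e-06 = 254170 → turbulent (Re > 4000); f = 0.316/Re^0.25 = 0.316/254170^0.25 = 0.014074 (Blasius is strictly valid for Re ≲ 1e5; used here as the smooth-pipe estimate the problem specifies)
(b) Darcy-Weisbach: ΔP = f·(L/D)·½ρV²/1000 = 0.014074·(102/0.096)·½·1025·2.78²/1000 = 59.23 kPa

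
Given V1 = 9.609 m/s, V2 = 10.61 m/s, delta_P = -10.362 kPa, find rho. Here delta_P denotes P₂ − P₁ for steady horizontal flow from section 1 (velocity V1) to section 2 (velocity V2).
Formula: \Delta P = \frac{1}{2} \rho (V_1^2 - V_2^2)
Substituting knowns: -10.362 = 0.5·rho·(9.609² − 10.61²)/1000
Solving for rho: rho = 2·(-10.362·1000)/(9.609² − 10.61²) = 1024 kg/m³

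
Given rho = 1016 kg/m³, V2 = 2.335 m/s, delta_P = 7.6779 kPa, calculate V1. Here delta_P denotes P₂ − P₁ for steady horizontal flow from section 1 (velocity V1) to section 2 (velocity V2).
Formula: \Delta P = \frac{1}{2} \rho (V_1^2 - V_2^2)
Substituting knowns: 7.6779 = 0.5·1016·(V1² − 2.335²)/1000
Solving for V1: V1 = √(2.335² + 2·(7.6779·1000)/1016) = 4.535 m/s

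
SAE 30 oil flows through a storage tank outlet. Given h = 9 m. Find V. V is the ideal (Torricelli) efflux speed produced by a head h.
Formula: V = \sqrt{2 g h}
V = √(2·9.81·9) = 13.29 m/s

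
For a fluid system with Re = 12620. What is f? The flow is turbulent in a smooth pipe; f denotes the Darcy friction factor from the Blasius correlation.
Formula: f = \frac{0.316}{Re^{0.25}}
f = 0.316/12620^0.25 = 0.02981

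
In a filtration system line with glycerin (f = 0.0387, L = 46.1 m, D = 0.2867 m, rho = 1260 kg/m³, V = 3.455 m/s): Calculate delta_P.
Formula: \Delta P = f \frac{L}{D} \frac{\rho V^2}{2}
delta_P = 0.0387·(46.1/0.2867)·0.5·1260·3.455²/1000 = 46.8 kPa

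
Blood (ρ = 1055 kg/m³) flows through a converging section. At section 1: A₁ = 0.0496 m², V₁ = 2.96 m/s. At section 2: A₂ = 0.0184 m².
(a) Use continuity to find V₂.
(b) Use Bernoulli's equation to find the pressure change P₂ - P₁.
(a) Continuity: A₁V₁=A₂V₂ -> V₂=A₁V₁/A₂=0.0496*2.96/0.0184=7.98 m/s
(b) Bernoulli: P₂-P₁=0.5*rho*(V₁^2-V₂^2)/1000=0.5*1055*(2.96^2-7.98^2)/1000=-28.97 kPa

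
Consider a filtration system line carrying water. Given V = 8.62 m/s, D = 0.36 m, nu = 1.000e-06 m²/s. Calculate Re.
Formula: Re = \frac{V D}{\nu}
Re = 8.62·0.36/1.000e-06 = 3.103e+06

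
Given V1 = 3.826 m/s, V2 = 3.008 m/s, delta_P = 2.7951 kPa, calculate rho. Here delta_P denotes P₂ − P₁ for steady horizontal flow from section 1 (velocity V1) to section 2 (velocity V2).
Formula: \Delta P = \frac{1}{2} \rho (V_1^2 - V_2^2)
Substituting knowns: 2.7951 = 0.5·rho·(3.826² − 3.008²)/1000
Solving for rho: rho = 2·(2.7951·1000)/(3.826² − 3.008²) = 1000 kg/m³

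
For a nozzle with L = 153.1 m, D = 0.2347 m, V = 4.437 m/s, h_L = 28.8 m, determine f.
Formula: h_L = f \frac{L}{D} \frac{V^2}{2g}
Substituting knowns: 28.8 = f·(153.1/0.2347)·4.437²/(2·9.81)
Solving for f: f = 28.8·2·9.81/((153.1/0.2347)·4.437²) = 0.044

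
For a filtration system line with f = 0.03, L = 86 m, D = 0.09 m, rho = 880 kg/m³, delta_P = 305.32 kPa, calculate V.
Formula: \Delta P = f \frac{L}{D} \frac{\rho V^2}{2}
Substituting knowns: 305.32 = 0.03·(86/0.09)·0.5·880·V²/1000
Solving for V: V = √((305.32·1000)/(0.03·(86/0.09)·0.5·880)) = 4.92 m/s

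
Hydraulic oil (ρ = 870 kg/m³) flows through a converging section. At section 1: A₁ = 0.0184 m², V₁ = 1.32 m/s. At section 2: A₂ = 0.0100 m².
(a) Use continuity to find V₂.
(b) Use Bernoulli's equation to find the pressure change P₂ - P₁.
(a) Continuity: A₁V₁=A₂V₂ -> V₂=A₁V₁/A₂=0.0184*1.32/0.0100=2.43 m/s
(b) Bernoulli: P₂-P₁=0.5*rho*(V₁^2-V₂^2)/1000=0.5*870*(1.32^2-2.43^2)/1000=-1.811 kPa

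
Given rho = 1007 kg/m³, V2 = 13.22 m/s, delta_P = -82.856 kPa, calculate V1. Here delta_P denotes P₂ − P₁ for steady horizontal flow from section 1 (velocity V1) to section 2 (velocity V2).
Formula: \Delta P = \frac{1}{2} \rho (V_1^2 - V_2^2)
Substituting knowns: -82.856 = 0.5·1007·(V1² − 13.22²)/1000
Solving for V1: V1 = √(13.22² + 2·(-82.856·1000)/1007) = 3.195 m/s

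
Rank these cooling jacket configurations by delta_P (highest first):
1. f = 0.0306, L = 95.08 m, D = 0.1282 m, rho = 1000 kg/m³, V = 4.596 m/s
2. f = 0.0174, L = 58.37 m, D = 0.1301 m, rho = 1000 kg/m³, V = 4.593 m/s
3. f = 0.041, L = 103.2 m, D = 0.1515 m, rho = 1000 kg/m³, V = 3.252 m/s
Case 1: delta_P = 239.7 kPa
Case 2: delta_P = 82.34 kPa
Case 3: delta_P = 147.7 kPa
Ranking (highest first): 1, 3, 2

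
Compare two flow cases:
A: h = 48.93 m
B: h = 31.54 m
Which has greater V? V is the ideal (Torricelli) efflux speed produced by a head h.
V(A) = 30.98 m/s, V(B) = 24.88 m/s. Answer: A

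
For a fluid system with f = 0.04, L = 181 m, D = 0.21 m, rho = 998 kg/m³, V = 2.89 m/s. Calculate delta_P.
Formula: \Delta P = f \frac{L}{D} \frac{\rho V^2}{2}
delta_P = 0.04·(181/0.21)·0.5·998·2.89²/1000 = 143.7 kPa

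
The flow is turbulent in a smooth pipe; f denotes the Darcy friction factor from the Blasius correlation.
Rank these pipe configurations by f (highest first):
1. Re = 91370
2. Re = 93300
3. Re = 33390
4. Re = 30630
Case 1: f = 0.01818
Case 2: f = 0.01808
Case 3: f = 0.02338
Case 4: f = 0.02389
Ranking (highest first): 4, 3, 1, 2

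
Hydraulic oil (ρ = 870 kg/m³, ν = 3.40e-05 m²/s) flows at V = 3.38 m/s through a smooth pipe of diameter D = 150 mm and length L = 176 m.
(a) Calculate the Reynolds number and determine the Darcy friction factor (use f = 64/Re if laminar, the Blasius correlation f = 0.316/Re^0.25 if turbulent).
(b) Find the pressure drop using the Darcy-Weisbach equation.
(a) Re = V·D/ν = 3.38·0.15/3.40e-05 = 14912 → turbulent (Re > 4000); f = 0.316/Re^0.25 = 0.316/14912^0.25 = 0.028596
(b) Darcy-Weisbach: ΔP = f·(L/D)·½ρV²/1000 = 0.028596·(176/0.150)·½·870·3.38²/1000 = 166.7 kPa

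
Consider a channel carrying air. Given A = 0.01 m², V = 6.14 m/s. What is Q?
Formula: Q = A V
Q = 0.01·6.14·1000 = 61.4 L/s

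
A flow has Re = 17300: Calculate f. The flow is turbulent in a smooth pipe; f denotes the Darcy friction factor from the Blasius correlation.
Formula: f = \frac{0.316}{Re^{0.25}}
f = 0.316/17300^0.25 = 0.02755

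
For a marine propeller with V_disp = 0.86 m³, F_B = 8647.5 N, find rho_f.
Formula: F_B = \rho_f g V_{disp}
Substituting knowns: 8647.5 = rho_f·9.81·0.86
Solving for rho_f: rho_f = 8647.5/(9.81·0.86) = 1025 kg/m³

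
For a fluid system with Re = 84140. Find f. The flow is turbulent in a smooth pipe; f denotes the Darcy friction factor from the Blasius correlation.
Formula: f = \frac{0.316}{Re^{0.25}}
f = 0.316/84140^0.25 = 0.01855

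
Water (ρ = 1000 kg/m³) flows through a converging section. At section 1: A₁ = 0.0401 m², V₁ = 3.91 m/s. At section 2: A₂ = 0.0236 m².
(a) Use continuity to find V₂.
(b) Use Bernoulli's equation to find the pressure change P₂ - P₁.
(a) Continuity: A₁V₁=A₂V₂ -> V₂=A₁V₁/A₂=0.0401*3.91/0.0236=6.64 m/s
(b) Bernoulli: P₂-P₁=0.5*rho*(V₁^2-V₂^2)/1000=0.5*1000*(3.91^2-6.64^2)/1000=-14.4 kPa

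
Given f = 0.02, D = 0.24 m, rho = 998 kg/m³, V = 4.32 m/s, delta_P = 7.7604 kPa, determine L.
Formula: \Delta P = f \frac{L}{D} \frac{\rho V^2}{2}
Substituting knowns: 7.7604 = 0.02·(L/0.24)·0.5·998·4.32²/1000
Solving for L: L = (7.7604·1000)·0.24/(0.02·0.5·998·4.32²) = 10 m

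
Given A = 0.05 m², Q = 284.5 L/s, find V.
Formula: Q = A V
Substituting knowns: 284.5 = 0.05·V·1000
Solving for V: V = (284.5/1000)/0.05 = 5.69 m/s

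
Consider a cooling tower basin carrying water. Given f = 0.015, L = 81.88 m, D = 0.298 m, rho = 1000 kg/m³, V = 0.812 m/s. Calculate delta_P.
Formula: \Delta P = f \frac{L}{D} \frac{\rho V^2}{2}
delta_P = 0.015·(81.88/0.298)·0.5·1000·0.812²/1000 = 1.359 kPa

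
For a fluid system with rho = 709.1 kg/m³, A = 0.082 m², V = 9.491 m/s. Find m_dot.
Formula: \dot{m} = \rho A V
m_dot = 709.1·0.082·9.491 = 551.9 kg/s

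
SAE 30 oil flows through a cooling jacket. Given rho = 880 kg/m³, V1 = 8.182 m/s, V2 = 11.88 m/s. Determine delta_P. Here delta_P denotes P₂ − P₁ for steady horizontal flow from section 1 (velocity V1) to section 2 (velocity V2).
Formula: \Delta P = \frac{1}{2} \rho (V_1^2 - V_2^2)
delta_P = 0.5·880·(8.182² − 11.88²)/1000 = -32.64 kPa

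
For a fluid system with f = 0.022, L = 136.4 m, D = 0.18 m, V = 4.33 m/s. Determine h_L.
Formula: h_L = f \frac{L}{D} \frac{V^2}{2g}
h_L = 0.022·(136.4/0.18)·4.33²/(2·9.81) = 15.93 m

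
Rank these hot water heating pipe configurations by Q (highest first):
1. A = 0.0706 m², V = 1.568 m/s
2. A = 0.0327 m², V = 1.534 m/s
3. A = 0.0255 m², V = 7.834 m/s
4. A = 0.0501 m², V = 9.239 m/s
Case 1: Q = 110.7 L/s
Case 2: Q = 50.16 L/s
Case 3: Q = 199.8 L/s
Case 4: Q = 462.9 L/s
Ranking (highest first): 4, 3, 1, 2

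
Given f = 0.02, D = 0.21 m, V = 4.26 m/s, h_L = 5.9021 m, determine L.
Formula: h_L = f \frac{L}{D} \frac{V^2}{2g}
Substituting knowns: 5.9021 = 0.02·(L/0.21)·4.26²/(2·9.81)
Solving for L: L = 5.9021·2·9.81·0.21/(0.02·4.26²) = 67 m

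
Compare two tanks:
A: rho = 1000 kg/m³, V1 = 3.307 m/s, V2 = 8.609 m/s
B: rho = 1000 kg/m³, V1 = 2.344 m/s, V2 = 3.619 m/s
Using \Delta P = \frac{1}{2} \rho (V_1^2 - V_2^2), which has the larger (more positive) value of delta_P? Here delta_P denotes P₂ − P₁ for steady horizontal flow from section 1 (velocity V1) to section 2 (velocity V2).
delta_P(A) = -31.59 kPa, delta_P(B) = -3.801 kPa. Answer: B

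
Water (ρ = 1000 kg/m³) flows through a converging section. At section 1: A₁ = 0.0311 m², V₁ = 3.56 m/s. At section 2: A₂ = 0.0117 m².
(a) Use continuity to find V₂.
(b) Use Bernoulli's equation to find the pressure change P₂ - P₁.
(a) Continuity: A₁V₁=A₂V₂ -> V₂=A₁V₁/A₂=0.0311*3.56/0.0117=9.46 m/s
(b) Bernoulli: P₂-P₁=0.5*rho*(V₁^2-V₂^2)/1000=0.5*1000*(3.56^2-9.46^2)/1000=-38.41 kPa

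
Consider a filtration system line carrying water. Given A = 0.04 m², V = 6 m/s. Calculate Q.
Formula: Q = A V
Q = 0.04·6·1000 = 240 L/s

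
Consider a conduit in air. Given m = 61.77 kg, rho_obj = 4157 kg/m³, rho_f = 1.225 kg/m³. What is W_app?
Formula: W_{app} = mg\left(1 - \frac{\rho_f}{\rho_{obj}}\right)
W_app = 61.77·9.81·(1 − 1.225/4157) = 605.8 N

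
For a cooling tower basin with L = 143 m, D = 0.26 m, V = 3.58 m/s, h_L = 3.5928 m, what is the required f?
Formula: h_L = f \frac{L}{D} \frac{V^2}{2g}
Substituting knowns: 3.5928 = f·(143/0.26)·3.58²/(2·9.81)
Solving for f: f = 3.5928·2·9.81/((143/0.26)·3.58²) = 0.01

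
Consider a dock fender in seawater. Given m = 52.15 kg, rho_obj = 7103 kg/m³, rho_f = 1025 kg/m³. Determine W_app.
Formula: W_{app} = mg\left(1 - \frac{\rho_f}{\rho_{obj}}\right)
W_app = 52.15·9.81·(1 − 1025/7103) = 437.8 N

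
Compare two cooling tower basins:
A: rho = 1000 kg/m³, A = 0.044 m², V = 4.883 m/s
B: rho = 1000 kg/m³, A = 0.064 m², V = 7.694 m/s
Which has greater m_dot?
m_dot(A) = 214.9 kg/s, m_dot(B) = 492.4 kg/s. Answer: B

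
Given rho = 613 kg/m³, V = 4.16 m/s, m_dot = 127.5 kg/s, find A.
Formula: \dot{m} = \rho A V
Substituting knowns: 127.5 = 613·A·4.16
Solving for A: A = 127.5/(613·4.16) = 0.05 m²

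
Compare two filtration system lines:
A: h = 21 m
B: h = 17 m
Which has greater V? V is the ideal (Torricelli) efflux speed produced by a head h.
V(A) = 20.3 m/s, V(B) = 18.26 m/s. Answer: A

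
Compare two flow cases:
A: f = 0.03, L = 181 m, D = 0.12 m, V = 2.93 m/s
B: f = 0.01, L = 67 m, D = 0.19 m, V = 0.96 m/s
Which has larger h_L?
h_L(A) = 19.8 m, h_L(B) = 0.1656 m. Answer: A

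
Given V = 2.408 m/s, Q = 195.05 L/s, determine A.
Formula: Q = A V
Substituting knowns: 195.05 = A·2.408·1000
Solving for A: A = (195.05/1000)/2.408 = 0.081 m²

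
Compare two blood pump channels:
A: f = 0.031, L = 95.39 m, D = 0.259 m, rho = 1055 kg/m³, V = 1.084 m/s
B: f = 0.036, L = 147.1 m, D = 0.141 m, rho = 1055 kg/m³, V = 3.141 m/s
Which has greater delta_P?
delta_P(A) = 7.077 kPa, delta_P(B) = 195.5 kPa. Answer: B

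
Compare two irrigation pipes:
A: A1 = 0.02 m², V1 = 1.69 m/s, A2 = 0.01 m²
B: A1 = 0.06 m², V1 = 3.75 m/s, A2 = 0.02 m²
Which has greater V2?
V2(A) = 3.38 m/s, V2(B) = 11.25 m/s. Answer: B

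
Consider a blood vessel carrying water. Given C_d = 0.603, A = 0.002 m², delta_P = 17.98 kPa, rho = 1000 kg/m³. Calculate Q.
Formula: Q = C_d A \sqrt{\frac{2 \Delta P}{\rho}}
Q = 0.603·0.002·√(2·(17.98·1000)/1000)·1000 = 7.232 L/s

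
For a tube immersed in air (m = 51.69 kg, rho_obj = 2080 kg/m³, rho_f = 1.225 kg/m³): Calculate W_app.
Formula: W_{app} = mg\left(1 - \frac{\rho_f}{\rho_{obj}}\right)
W_app = 51.69·9.81·(1 − 1.225/2080) = 506.8 N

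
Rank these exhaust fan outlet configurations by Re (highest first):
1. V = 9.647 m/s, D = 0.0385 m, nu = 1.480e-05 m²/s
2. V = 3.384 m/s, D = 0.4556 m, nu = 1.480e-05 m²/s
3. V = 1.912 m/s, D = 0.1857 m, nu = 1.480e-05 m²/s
Case 1: Re = 25095
Case 2: Re = 104172
Case 3: Re = 23990
Ranking (highest first): 2, 1, 3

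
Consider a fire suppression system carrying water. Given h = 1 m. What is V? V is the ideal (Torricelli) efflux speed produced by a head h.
Formula: V = \sqrt{2 g h}
V = √(2·9.81·1) = 4.429 m/s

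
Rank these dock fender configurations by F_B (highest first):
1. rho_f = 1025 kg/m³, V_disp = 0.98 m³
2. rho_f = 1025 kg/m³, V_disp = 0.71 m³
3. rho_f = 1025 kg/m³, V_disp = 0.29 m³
Case 1: F_B = 9854 N
Case 2: F_B = 7139 N
Case 3: F_B = 2916 N
Ranking (highest first): 1, 2, 3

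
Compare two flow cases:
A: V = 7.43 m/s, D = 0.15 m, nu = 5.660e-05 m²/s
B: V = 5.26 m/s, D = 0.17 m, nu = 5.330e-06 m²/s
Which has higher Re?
Re(A) = 19691, Re(B) = 167767. Answer: B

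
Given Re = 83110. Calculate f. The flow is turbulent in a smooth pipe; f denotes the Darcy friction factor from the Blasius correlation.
Formula: f = \frac{0.316}{Re^{0.25}}
f = 0.316/83110^0.25 = 0.01861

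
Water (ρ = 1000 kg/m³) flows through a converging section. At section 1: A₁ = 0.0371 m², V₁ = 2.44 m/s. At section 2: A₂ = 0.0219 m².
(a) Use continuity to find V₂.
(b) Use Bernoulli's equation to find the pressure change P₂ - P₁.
(a) Continuity: A₁V₁=A₂V₂ -> V₂=A₁V₁/A₂=0.0371*2.44/0.0219=4.13 m/s
(b) Bernoulli: P₂-P₁=0.5*rho*(V₁^2-V₂^2)/1000=0.5*1000*(2.44^2-4.13^2)/1000=-5.552 kPa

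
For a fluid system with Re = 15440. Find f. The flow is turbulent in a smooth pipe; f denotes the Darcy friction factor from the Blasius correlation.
Formula: f = \frac{0.316}{Re^{0.25}}
f = 0.316/15440^0.25 = 0.02835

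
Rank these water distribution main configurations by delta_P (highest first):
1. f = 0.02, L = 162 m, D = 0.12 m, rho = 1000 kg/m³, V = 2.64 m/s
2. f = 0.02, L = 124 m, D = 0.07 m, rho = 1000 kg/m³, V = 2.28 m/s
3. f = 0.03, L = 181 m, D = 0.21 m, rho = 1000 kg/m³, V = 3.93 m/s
Case 1: delta_P = 94.09 kPa
Case 2: delta_P = 92.09 kPa
Case 3: delta_P = 199.7 kPa
Ranking (highest first): 3, 1, 2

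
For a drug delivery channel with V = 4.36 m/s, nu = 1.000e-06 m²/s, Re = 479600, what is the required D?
Formula: Re = \frac{V D}{\nu}
Substituting knowns: 479600 = 4.36·D/1.000e-06
Solving for D: D = 479600·1.000e-06/4.36 = 0.11 m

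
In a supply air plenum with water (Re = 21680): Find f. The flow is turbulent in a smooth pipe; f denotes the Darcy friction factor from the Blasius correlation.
Formula: f = \frac{0.316}{Re^{0.25}}
f = 0.316/21680^0.25 = 0.02604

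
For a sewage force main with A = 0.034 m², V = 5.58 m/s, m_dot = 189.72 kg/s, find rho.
Formula: \dot{m} = \rho A V
Substituting knowns: 189.72 = rho·0.034·5.58
Solving for rho: rho = 189.72/(0.034·5.58) = 1000 kg/m³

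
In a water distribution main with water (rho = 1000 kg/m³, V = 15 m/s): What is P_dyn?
Formula: P_{dyn} = \frac{1}{2} \rho V^2
P_dyn = 0.5·1000·15²/1000 = 112.5 kPa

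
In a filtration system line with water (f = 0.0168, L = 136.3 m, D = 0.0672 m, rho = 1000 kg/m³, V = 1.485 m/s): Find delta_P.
Formula: \Delta P = f \frac{L}{D} \frac{\rho V^2}{2}
delta_P = 0.0168·(136.3/0.0672)·0.5·1000·1.485²/1000 = 37.57 kPa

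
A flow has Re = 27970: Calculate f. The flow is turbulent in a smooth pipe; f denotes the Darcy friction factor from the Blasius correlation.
Formula: f = \frac{0.316}{Re^{0.25}}
f = 0.316/27970^0.25 = 0.02444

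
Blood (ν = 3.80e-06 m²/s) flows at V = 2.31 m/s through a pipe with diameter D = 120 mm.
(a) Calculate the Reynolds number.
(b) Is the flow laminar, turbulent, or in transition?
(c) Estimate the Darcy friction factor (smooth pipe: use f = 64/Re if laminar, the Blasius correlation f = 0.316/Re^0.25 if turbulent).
(a) Re = V·D/ν = 2.31·0.12/3.80e-06 = 72947
(b) Flow regime: turbulent (Re > 4000)
(c) Friction factor: f = 0.316/Re^0.25 = 0.316/72947^0.25 = 0.01923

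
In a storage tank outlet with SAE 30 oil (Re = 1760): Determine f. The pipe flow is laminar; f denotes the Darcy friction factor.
Formula: f = \frac{64}{Re}
f = 64/1760 = 0.03636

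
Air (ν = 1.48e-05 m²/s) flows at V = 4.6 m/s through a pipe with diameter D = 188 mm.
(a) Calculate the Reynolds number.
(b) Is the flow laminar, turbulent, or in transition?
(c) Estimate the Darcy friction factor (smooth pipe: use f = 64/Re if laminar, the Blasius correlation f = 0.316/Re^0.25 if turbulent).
(a) Re = V·D/ν = 4.6·0.188/1.48e-05 = 58432
(b) Flow regime: turbulent (Re > 4000)
(c) Friction factor: f = 0.316/Re^0.25 = 0.316/58432^0.25 = 0.02032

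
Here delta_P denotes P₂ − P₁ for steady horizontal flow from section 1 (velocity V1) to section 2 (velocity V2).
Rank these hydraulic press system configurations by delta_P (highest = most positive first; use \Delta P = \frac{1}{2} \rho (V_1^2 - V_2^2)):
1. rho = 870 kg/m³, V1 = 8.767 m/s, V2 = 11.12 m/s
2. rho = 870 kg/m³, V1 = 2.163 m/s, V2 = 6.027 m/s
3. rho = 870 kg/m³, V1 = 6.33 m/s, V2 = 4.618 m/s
Case 1: delta_P = -20.36 kPa
Case 2: delta_P = -13.77 kPa
Case 3: delta_P = 8.153 kPa
Ranking (highest first): 3, 2, 1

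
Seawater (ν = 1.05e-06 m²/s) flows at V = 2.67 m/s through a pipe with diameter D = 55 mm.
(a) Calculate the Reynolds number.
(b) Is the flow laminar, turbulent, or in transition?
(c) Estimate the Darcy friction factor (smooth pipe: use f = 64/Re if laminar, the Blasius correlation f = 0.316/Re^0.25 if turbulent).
(a) Re = V·D/ν = 2.67·0.055/1.05e-06 = 139860
(b) Flow regime: turbulent (Re > 4000)
(c) Friction factor: f = 0.316/Re^0.25 = 0.316/139860^0.25 = 0.01634 (Blasius is strictly valid for Re ≲ 1e5; used here as the smooth-pipe estimate the problem specifies)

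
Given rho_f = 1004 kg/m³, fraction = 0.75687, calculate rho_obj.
Formula: f_{sub} = \frac{\rho_{obj}}{\rho_f}
Substituting knowns: 0.75687 = rho_obj/1004
Solving for rho_obj: rho_obj = 0.75687·1004 = 759.9 kg/m³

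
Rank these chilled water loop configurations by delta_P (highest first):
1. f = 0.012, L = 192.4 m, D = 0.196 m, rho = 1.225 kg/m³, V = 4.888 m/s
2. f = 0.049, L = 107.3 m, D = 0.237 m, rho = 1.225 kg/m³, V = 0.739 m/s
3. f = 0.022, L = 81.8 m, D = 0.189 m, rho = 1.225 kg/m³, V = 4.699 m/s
Case 1: delta_P = 0.1724 kPa
Case 2: delta_P = 0.007421 kPa
Case 3: delta_P = 0.1288 kPa
Ranking (highest first): 1, 3, 2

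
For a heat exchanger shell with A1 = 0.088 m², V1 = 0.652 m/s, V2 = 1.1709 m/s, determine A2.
Formula: V_2 = \frac{A_1 V_1}{A_2}
Substituting knowns: 1.1709 = 0.088·0.652/A2
Solving for A2: A2 = 0.088·0.652/1.1709 = 0.049 m²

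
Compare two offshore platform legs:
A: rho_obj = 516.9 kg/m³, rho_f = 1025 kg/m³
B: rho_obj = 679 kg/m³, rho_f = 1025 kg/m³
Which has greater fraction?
fraction(A) = 0.5043, fraction(B) = 0.6624. Answer: B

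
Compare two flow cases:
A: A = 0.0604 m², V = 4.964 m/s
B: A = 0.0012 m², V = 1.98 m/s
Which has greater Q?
Q(A) = 299.8 L/s, Q(B) = 2.376 L/s. Answer: A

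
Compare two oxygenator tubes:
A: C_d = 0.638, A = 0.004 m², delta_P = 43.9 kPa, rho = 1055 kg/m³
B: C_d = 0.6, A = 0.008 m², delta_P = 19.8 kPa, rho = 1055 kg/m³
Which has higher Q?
Q(A) = 23.28 L/s, Q(B) = 29.41 L/s. Answer: B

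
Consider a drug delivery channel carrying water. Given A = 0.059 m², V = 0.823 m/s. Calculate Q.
Formula: Q = A V
Q = 0.059·0.823·1000 = 48.56 L/s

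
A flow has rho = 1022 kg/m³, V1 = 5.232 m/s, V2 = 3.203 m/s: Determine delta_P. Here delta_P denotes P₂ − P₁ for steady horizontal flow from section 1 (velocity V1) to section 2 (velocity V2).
Formula: \Delta P = \frac{1}{2} \rho (V_1^2 - V_2^2)
delta_P = 0.5·1022·(5.232² − 3.203²)/1000 = 8.746 kPa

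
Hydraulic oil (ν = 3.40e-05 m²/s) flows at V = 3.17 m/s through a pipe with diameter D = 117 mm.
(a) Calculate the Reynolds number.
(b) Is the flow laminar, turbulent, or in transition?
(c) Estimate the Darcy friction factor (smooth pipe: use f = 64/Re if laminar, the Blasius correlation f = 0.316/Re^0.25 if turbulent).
(a) Re = V·D/ν = 3.17·0.117/3.40e-05 = 10909
(b) Flow regime: turbulent (Re > 4000)
(c) Friction factor: f = 0.316/Re^0.25 = 0.316/10909^0.25 = 0.03092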